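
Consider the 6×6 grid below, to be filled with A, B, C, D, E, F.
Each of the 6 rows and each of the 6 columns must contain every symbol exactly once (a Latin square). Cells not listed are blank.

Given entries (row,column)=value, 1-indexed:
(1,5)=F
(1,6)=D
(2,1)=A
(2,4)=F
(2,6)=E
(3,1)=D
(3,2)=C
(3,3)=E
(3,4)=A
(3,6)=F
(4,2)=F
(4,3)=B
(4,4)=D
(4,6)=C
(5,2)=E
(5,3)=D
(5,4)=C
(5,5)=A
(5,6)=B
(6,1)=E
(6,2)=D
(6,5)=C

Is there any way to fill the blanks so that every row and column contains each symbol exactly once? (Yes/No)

No

Row 4, column 1: row 4 together with column 1 already contain {A, B, C, D, E, F} — every symbol — so nothing can go there. The grid has no valid completion.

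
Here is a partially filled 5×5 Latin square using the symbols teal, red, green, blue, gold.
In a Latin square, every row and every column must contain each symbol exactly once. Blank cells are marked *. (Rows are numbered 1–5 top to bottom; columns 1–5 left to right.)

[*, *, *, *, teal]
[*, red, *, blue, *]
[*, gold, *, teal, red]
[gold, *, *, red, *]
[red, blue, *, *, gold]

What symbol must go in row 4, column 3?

Row 1, column 2: row 1 has {teal} and column 2 has {red, blue, gold}, leaving only green.
Row 1, column 1: row 1 has {teal, green} and column 1 has {red, gold}, leaving only blue.
Row 1, column 4: row 1 has {teal, green, blue} and column 4 has {teal, red, blue}, leaving only gold.
Row 1, column 3: row 1 has {teal, green, blue, gold} and column 3 has {}, leaving only red.
Row 2, column 5: row 2 has {red, blue} and column 5 has {teal, red, gold}, leaving only green.
Row 2, column 1: row 2 has {red, green, blue} and column 1 has {red, blue, gold}, leaving only teal.
Row 2, column 3: row 2 has {teal, red, green, blue} and column 3 has {red}, leaving only gold.
Row 3, column 1: row 3 has {teal, red, gold} and column 1 has {teal, red, blue, gold}, leaving only green.
Row 3, column 3: row 3 has {teal, red, green, gold} and column 3 has {red, gold}, leaving only blue.
Row 4, column 2: row 4 has {red, gold} and column 2 has {red, green, blue, gold}, leaving only teal.
Row 4 already has {teal, red, gold} and column 3 already has {red, blue, gold}, so row 4, column 3 must be green.

green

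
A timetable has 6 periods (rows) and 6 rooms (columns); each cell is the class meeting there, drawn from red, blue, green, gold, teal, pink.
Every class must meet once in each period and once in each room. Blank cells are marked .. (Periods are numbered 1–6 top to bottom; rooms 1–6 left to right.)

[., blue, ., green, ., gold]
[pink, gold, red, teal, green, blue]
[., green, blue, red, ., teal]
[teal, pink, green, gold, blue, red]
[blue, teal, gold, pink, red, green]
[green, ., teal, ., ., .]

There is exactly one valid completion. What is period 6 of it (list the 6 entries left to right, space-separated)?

Period 6, room 2: period 6 has {green, teal} and room 2 has {blue, green, gold, teal, pink}, leaving only red.
Period 6, room 4: period 6 has {red, green, teal} and room 4 has {red, green, gold, teal, pink}, leaving only blue.
Period 6, room 6: period 6 has {red, blue, green, teal} and room 6 has {red, blue, green, gold, teal}, leaving only pink.
Period 6, room 5: period 6 has {red, blue, green, teal, pink} and room 5 has {red, blue, green}, leaving only gold.
So period 6 reads: green red teal blue gold pink.

green red teal blue gold pink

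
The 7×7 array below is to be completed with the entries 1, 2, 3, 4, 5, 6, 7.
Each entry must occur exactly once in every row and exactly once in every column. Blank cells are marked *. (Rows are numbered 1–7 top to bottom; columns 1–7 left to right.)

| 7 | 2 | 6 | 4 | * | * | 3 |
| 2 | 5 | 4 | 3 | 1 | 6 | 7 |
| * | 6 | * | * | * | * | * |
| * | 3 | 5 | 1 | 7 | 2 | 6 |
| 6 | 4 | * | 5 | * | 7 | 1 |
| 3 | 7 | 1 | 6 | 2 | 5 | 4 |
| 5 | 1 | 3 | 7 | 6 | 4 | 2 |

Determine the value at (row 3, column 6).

Row 1, column 5: row 1 has {2, 3, 4, 6, 7} and column 5 has {1, 2, 6, 7}, leaving only 5.
Row 1, column 6: row 1 has {2, 3, 4, 5, 6, 7} and column 6 has {2, 4, 5, 6, 7}, leaving only 1.
Row 3 already has {6} and column 6 already has {1, 2, 4, 5, 6, 7}, so row 3, column 6 must be 3.

3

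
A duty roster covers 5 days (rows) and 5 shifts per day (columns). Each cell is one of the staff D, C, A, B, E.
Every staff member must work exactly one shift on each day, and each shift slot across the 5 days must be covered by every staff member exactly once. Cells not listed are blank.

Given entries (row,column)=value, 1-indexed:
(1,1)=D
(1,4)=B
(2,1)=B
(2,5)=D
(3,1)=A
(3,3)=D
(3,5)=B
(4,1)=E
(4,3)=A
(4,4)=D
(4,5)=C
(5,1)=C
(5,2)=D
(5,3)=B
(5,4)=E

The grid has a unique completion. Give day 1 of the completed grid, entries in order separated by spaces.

Day 3, shift 4: day 3 has {D, A, B} and shift 4 has {D, B, E}, leaving only C.
Day 2, shift 4: day 2 has {D, B} and shift 4 has {D, C, B, E}, leaving only A.
Day 3, shift 2: day 3 has {D, C, A, B} and shift 2 has {D}, leaving only E.
Day 2, shift 2: day 2 has {D, A, B} and shift 2 has {D, E}, leaving only C.
Day 1, shift 2: day 1 has {D, B} and shift 2 has {D, C, E}, leaving only A.
Day 1, shift 5: day 1 has {D, A, B} and shift 5 has {D, C, B}, leaving only E.
Day 1, shift 3: day 1 has {D, A, B, E} and shift 3 has {D, A, B}, leaving only C.
So day 1 reads: D A C B E.

D A C B E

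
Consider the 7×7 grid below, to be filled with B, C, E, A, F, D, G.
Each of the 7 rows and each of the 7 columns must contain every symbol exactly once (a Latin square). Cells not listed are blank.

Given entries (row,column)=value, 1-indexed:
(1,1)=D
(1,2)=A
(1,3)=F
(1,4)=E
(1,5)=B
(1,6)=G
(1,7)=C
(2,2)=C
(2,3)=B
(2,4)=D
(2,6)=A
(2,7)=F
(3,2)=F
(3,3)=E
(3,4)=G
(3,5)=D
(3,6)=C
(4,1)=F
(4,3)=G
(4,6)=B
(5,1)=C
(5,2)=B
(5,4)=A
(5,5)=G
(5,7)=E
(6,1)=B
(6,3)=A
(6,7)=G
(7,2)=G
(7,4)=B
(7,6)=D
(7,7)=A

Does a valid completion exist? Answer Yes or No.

Yes

No row or column among the givens repeats a symbol, and propagating forced cells runs into no contradiction.
One valid completion exists (for instance, D A F E B G C / G C B D E A F / A F E G D C B / F E G C A B D / C B D A G F E / B D A F C E G / E G C B F D A).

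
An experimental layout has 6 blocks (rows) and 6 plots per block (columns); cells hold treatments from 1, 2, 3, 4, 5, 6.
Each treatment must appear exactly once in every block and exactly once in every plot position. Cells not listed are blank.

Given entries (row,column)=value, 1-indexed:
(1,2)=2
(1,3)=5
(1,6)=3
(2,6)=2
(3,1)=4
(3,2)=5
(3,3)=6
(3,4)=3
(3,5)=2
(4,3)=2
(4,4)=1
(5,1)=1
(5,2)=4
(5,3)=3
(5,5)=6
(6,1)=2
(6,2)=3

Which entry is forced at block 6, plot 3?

1

Block 1, plot 1: block 1 has {2, 3, 5} and plot 1 has {1, 2, 4}, leaving only 6.
Block 1, plot 4: block 1 has {2, 3, 5, 6} and plot 4 has {1, 3}, leaving only 4.
Block 1, plot 5: block 1 has {2, 3, 4, 5, 6} and plot 5 has {2, 6}, leaving only 1.
Block 3, plot 6: block 3 has {2, 3, 4, 5, 6} and plot 6 has {2, 3}, leaving only 1.
Block 4, plot 2: block 4 has {1, 2} and plot 2 has {2, 3, 4, 5}, leaving only 6.
Block 2, plot 2: block 2 has {2} and plot 2 has {2, 3, 4, 5, 6}, leaving only 1.
Block 2, plot 3: block 2 has {1, 2} and plot 3 has {2, 3, 5, 6}, leaving only 4.
Block 6 already has {2, 3} and plot 3 already has {2, 3, 4, 5, 6}, so block 6, plot 3 must be 1.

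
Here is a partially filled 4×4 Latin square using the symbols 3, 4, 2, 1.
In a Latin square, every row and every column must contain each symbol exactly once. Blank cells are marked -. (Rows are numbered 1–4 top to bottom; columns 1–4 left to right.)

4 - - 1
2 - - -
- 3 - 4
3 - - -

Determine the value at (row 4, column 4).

2

Row 4 already has {3} and column 4 already has {4, 1}, so row 4, column 4 must be 2.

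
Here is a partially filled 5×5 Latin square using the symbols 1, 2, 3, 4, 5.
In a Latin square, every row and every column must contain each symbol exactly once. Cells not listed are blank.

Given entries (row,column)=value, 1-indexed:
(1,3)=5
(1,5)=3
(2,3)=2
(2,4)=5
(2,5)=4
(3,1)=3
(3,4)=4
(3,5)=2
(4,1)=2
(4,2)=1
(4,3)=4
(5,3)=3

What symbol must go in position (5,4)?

2

Row 2, column 1: row 2 has {2, 4, 5} and column 1 has {2, 3}, leaving only 1.
Row 1, column 1: row 1 has {3, 5} and column 1 has {1, 2, 3}, leaving only 4.
Row 1, column 2: row 1 has {3, 4, 5} and column 2 has {1}, leaving only 2.
Row 1, column 4: row 1 has {2, 3, 4, 5} and column 4 has {4, 5}, leaving only 1.
Row 5 already has {3} and column 4 already has {1, 4, 5}, so row 5, column 4 must be 2.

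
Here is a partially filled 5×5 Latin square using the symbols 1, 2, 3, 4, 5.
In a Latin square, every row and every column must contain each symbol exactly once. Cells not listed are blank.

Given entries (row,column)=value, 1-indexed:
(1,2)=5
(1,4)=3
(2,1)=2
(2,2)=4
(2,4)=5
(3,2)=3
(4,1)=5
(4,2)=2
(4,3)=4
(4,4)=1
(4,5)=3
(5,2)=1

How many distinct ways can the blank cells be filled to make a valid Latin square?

3

Row 1, column 1: eliminating its row and column leaves {1, 4}.
Row 1, column 3: eliminating its row and column leaves {1, 2}.
Row 1, column 5: eliminating its row and column leaves {1, 2, 4}.
Row 2, column 3: eliminating its row and column leaves {1, 3}.
Row 2, column 5: eliminating its row and column leaves {1}.
Row 3, column 1: eliminating its row and column leaves {1, 4}.
Row 3, column 3: eliminating its row and column leaves {1, 2, 5}.
Row 3, column 4: eliminating its row and column leaves {2, 4}.
Row 3, column 5: eliminating its row and column leaves {1, 2, 4, 5}.
Row 5, column 1: eliminating its row and column leaves {3, 4}.
Row 5, column 3: eliminating its row and column leaves {2, 3, 5}.
Row 5, column 4: eliminating its row and column leaves {2, 4}.
Row 5, column 5: eliminating its row and column leaves {2, 4, 5}.
Enumerating the assignments across these blanks that avoid any row or column repeat gives 3 completions.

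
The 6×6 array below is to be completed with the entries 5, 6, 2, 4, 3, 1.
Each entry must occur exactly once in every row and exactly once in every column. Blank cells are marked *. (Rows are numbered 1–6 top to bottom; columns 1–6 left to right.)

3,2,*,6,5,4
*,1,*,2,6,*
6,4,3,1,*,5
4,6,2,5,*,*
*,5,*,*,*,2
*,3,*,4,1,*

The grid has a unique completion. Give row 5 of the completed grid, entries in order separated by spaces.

Row 5, column 1: row 5 has {5, 2} and column 1 has {6, 4, 3}, leaving only 1.
Row 5, column 4: row 5 has {5, 2, 1} and column 4 has {5, 6, 2, 4, 1}, leaving only 3.
Row 5, column 5: row 5 has {5, 2, 3, 1} and column 5 has {5, 6, 1}, leaving only 4.
Row 5, column 3: row 5 has {5, 2, 4, 3, 1} and column 3 has {2, 3}, leaving only 6.
So row 5 reads: 1 5 6 3 4 2.

1 5 6 3 4 2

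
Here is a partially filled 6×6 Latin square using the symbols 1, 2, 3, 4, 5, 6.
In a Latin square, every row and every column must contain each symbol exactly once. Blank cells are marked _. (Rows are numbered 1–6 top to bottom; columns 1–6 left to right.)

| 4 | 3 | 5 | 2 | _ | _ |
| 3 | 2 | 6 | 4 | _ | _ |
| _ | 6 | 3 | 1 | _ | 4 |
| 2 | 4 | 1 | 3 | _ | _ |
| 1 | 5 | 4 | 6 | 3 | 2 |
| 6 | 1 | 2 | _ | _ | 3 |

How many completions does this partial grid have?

2

Row 1, column 5: eliminating its row and column leaves {1, 6}.
Row 1, column 6: eliminating its row and column leaves {1, 6}.
Row 2, column 5: eliminating its row and column leaves {1, 5}.
Row 2, column 6: eliminating its row and column leaves {1, 5}.
Row 3, column 1: eliminating its row and column leaves {5}.
Row 3, column 5: eliminating its row and column leaves {2, 5}.
Row 4, column 5: eliminating its row and column leaves {5, 6}.
Row 4, column 6: eliminating its row and column leaves {5, 6}.
Row 6, column 4: eliminating its row and column leaves {5}.
Row 6, column 5: eliminating its row and column leaves {4, 5}.
Enumerating the assignments across these blanks that avoid any row or column repeat gives 2 completions.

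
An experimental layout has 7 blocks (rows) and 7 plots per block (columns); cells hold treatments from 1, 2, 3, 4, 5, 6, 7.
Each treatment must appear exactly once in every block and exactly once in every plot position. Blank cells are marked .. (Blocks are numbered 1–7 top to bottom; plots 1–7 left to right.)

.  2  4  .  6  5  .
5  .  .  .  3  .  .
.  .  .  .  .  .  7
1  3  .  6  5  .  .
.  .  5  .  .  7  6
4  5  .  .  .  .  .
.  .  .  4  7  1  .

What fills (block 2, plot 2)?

Block 7, plot 2: block 7 has {1, 4, 7} and plot 2 has {2, 3, 5}, leaving only 6.
Block 2, plot 2 is narrowed to {1, 4, 7}.
If it were 1, then block 5, plot 2 would be left with no valid symbol.
If it were 4, then block 5, plot 2 would be left with no valid symbol.
So block 2, plot 2 must be 7.

7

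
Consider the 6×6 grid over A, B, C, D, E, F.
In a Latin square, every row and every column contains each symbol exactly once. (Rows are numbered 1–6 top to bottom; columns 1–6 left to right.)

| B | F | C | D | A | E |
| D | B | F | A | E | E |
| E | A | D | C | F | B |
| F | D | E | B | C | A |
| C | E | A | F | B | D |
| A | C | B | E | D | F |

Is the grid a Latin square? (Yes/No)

Column 6 contains E twice (at rows 1 and 2), so it is not a permutation.

No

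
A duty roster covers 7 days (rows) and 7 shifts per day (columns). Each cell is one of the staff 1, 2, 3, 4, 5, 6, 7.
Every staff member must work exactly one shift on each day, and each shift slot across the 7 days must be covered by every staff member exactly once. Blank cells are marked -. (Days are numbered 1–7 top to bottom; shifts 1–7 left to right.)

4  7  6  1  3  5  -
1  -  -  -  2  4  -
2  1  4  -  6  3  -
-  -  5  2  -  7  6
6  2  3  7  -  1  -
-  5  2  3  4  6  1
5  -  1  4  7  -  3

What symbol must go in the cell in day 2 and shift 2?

3

Day 1, shift 7: day 1 has {1, 3, 4, 5, 6, 7} and shift 7 has {1, 3, 6}, leaving only 2.
Day 2, shift 3: day 2 has {1, 2, 4} and shift 3 has {1, 2, 3, 4, 5, 6}, leaving only 7.
Day 2, shift 7: day 2 has {1, 2, 4, 7} and shift 7 has {1, 2, 3, 6}, leaving only 5.
Day 2, shift 4: day 2 has {1, 2, 4, 5, 7} and shift 4 has {1, 2, 3, 4, 7}, leaving only 6.
Day 2 already has {1, 2, 4, 5, 6, 7} and shift 2 already has {1, 2, 5, 7}, so day 2, shift 2 must be 3.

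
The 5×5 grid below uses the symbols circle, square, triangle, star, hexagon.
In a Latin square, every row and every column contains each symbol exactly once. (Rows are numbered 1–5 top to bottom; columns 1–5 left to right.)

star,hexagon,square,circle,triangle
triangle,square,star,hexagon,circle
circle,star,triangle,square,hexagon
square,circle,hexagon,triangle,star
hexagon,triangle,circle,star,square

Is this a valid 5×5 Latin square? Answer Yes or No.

Each row is a permutation of the 5 symbols, and so is each column.

Yes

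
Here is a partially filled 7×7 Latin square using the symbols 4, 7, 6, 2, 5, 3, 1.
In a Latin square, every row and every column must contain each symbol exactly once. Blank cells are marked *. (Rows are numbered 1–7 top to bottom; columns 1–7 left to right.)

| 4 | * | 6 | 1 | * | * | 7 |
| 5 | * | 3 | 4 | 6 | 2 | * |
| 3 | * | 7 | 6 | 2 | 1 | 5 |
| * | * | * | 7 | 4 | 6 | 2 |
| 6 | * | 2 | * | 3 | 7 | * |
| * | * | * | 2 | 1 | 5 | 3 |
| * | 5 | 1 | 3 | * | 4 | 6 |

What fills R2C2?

7

Row 1, column 5: row 1 has {4, 7, 6, 1} and column 5 has {4, 6, 2, 3, 1}, leaving only 5.
Row 1, column 6: row 1 has {4, 7, 6, 5, 1} and column 6 has {4, 7, 6, 2, 5, 1}, leaving only 3.
Row 1, column 2: row 1 has {4, 7, 6, 5, 3, 1} and column 2 has {5}, leaving only 2.
Row 2, column 7: row 2 has {4, 6, 2, 5, 3} and column 7 has {7, 6, 2, 5, 3}, leaving only 1.
Row 2 already has {4, 6, 2, 5, 3, 1} and column 2 already has {2, 5}, so row 2, column 2 must be 7.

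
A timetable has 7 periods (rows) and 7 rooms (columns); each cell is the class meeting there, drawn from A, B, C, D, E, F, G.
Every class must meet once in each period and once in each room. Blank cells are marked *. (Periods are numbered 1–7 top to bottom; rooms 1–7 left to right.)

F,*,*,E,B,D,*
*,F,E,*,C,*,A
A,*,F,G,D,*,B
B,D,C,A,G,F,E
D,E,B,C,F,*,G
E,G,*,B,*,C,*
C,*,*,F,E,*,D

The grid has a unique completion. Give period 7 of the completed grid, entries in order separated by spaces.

Period 1, room 7: period 1 has {B, D, E, F} and room 7 has {A, B, D, E, G}, leaving only C.
Period 1, room 2: period 1 has {B, C, D, E, F} and room 2 has {D, E, F, G}, leaving only A.
Period 7, room 2: period 7 has {C, D, E, F} and room 2 has {A, D, E, F, G}, leaving only B.
Period 1, room 3: period 1 has {A, B, C, D, E, F} and room 3 has {B, C, E, F}, leaving only G.
Period 7, room 3: period 7 has {B, C, D, E, F} and room 3 has {B, C, E, F, G}, leaving only A.
Period 7, room 6: period 7 has {A, B, C, D, E, F} and room 6 has {C, D, F}, leaving only G.
So period 7 reads: C B A F E G D.

C B A F E G D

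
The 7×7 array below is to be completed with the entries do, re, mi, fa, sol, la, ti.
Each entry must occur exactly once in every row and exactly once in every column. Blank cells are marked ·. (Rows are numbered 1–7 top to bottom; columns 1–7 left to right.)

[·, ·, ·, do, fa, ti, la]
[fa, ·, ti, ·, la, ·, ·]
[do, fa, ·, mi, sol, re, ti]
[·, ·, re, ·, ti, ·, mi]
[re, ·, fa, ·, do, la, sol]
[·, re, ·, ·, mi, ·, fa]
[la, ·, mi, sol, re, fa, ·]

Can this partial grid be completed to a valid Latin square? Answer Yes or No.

No

Row 1, column 3: row 1 has {do, fa, la, ti} and column 3 has {re, mi, fa, ti}, so it must be sol.
Row 1, column 1: row 1 has {do, fa, sol, la, ti} and column 1 has {do, re, fa, la}, so it must be mi.
Now row 1, column 2: row 1 together with column 2 already contain {do, re, mi, fa, sol, la, ti} — every symbol — so nothing can go there. The grid has no valid completion.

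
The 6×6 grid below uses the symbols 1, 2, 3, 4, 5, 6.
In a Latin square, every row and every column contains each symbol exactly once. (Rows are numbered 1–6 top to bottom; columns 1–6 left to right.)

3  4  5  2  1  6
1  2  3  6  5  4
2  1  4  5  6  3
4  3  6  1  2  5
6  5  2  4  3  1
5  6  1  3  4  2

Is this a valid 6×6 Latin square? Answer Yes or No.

Yes

Each row is a permutation of the 6 symbols, and so is each column.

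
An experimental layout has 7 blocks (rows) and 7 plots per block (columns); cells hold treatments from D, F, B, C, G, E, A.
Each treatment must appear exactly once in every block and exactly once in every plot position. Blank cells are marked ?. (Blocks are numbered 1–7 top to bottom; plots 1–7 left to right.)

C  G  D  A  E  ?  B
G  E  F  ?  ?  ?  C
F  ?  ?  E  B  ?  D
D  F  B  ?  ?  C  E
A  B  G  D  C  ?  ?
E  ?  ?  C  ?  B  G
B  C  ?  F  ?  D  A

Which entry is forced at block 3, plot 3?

Block 1, plot 6: block 1 has {D, B, C, G, E, A} and plot 6 has {D, B, C}, leaving only F.
Block 2, plot 4: block 2 has {F, C, G, E} and plot 4 has {D, F, C, E, A}, leaving only B.
Block 2, plot 6: block 2 has {F, B, C, G, E} and plot 6 has {D, F, B, C}, leaving only A.
Block 2, plot 5: block 2 has {F, B, C, G, E, A} and plot 5 has {B, C, E}, leaving only D.
Block 3, plot 2: block 3 has {D, F, B, E} and plot 2 has {F, B, C, G, E}, leaving only A.
Block 3 already has {D, F, B, E, A} and plot 3 already has {D, F, B, G}, so block 3, plot 3 must be C.

C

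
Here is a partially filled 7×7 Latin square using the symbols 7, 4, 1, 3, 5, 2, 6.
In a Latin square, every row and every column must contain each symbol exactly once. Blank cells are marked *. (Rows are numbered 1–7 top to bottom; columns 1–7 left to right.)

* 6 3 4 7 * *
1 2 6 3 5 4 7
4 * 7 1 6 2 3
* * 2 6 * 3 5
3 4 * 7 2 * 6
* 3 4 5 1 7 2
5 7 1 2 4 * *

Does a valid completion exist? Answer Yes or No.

Row 4, column 5: row 4 together with column 5 already contain {7, 4, 1, 3, 5, 2, 6} — every symbol — so nothing can go there. The grid has no valid completion.

No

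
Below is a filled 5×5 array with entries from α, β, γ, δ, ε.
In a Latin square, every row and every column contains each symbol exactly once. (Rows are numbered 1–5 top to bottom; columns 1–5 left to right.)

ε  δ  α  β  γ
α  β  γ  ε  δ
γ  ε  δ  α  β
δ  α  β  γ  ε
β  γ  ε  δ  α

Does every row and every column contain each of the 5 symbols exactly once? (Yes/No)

Each row is a permutation of the 5 symbols, and so is each column.

Yes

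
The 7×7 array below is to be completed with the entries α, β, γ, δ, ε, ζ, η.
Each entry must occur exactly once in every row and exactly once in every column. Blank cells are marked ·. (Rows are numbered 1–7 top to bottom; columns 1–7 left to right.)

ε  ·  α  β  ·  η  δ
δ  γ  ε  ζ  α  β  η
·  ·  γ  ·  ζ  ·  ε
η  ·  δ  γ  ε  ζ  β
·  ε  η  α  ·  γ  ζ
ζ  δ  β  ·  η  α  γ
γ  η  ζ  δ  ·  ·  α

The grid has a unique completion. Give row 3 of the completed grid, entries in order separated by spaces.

Row 3, column 4: row 3 has {γ, ε, ζ} and column 4 has {α, β, γ, δ, ζ}, leaving only η.
Row 3, column 6: row 3 has {γ, ε, ζ, η} and column 6 has {α, β, γ, ζ, η}, leaving only δ.
Row 1, column 2: row 1 has {α, β, δ, ε, η} and column 2 has {γ, δ, ε, η}, leaving only ζ.
Row 1, column 5: row 1 has {α, β, δ, ε, ζ, η} and column 5 has {α, ε, ζ, η}, leaving only γ.
Row 4, column 2: row 4 has {β, γ, δ, ε, ζ, η} and column 2 has {γ, δ, ε, ζ, η}, leaving only α.
Row 3, column 2: row 3 has {γ, δ, ε, ζ, η} and column 2 has {α, γ, δ, ε, ζ, η}, leaving only β.
Row 3, column 1: row 3 has {β, γ, δ, ε, ζ, η} and column 1 has {γ, δ, ε, ζ, η}, leaving only α.
So row 3 reads: α β γ η ζ δ ε.

α β γ η ζ δ ε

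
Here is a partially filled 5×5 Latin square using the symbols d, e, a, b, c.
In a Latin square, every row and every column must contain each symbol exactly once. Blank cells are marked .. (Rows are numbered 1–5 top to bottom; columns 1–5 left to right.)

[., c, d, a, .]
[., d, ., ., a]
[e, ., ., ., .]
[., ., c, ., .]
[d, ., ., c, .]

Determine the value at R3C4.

d

Row 1, column 1: row 1 has {d, a, c} and column 1 has {d, e}, leaving only b.
Row 1, column 5: row 1 has {d, a, b, c} and column 5 has {a}, leaving only e.
Row 2, column 1: row 2 has {d, a} and column 1 has {d, e, b}, leaving only c.
Row 4, column 1: row 4 has {c} and column 1 has {d, e, b, c}, leaving only a.
Row 5, column 5: row 5 has {d, c} and column 5 has {e, a}, leaving only b.
Row 4, column 5: row 4 has {a, c} and column 5 has {e, a, b}, leaving only d.
Row 3, column 5: row 3 has {e} and column 5 has {d, e, a, b}, leaving only c.
Row 3, column 4 is narrowed to {d, b}.
If it were b, then row 4, column 4 would be left with no valid symbol.
So row 3, column 4 must be d.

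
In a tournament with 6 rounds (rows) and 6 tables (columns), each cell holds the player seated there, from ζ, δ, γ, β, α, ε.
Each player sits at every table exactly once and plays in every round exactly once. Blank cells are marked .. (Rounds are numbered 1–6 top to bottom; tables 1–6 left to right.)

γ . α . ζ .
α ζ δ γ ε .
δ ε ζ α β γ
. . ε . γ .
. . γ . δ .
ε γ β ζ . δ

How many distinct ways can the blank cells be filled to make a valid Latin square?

3

Round 1, table 2: eliminating its round and table leaves {δ, β}.
Round 1, table 4: eliminating its round and table leaves {δ, β, ε}.
Round 1, table 6: eliminating its round and table leaves {β, ε}.
Round 2, table 6: eliminating its round and table leaves {β}.
Round 4, table 1: eliminating its round and table leaves {ζ, β}.
Round 4, table 2: eliminating its round and table leaves {δ, β, α}.
Round 4, table 4: eliminating its round and table leaves {δ, β}.
Round 4, table 6: eliminating its round and table leaves {ζ, β, α}.
Round 5, table 1: eliminating its round and table leaves {ζ, β}.
Round 5, table 2: eliminating its round and table leaves {β, α}.
Round 5, table 4: eliminating its round and table leaves {β, ε}.
Round 5, table 6: eliminating its round and table leaves {ζ, β, α, ε}.
Round 6, table 5: eliminating its round and table leaves {α}.
Enumerating the assignments across these blanks that avoid any round or table repeat gives 3 completions.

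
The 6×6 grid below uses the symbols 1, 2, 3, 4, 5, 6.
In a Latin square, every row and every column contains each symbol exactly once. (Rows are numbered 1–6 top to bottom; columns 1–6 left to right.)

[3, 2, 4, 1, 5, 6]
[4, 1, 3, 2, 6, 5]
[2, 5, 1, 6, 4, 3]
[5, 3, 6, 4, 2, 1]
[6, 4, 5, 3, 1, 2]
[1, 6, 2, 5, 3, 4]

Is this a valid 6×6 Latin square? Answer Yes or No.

Each row is a permutation of the 6 symbols, and so is each column.

Yes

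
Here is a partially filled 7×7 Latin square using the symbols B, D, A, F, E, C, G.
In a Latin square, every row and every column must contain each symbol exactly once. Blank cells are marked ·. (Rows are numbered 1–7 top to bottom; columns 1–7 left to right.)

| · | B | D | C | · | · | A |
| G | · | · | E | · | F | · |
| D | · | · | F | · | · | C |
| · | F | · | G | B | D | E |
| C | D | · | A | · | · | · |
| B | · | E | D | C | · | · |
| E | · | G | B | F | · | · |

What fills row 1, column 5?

G

Row 1, column 1: row 1 has {B, D, A, C} and column 1 has {B, D, E, C, G}, leaving only F.
Row 4, column 1: row 4 has {B, D, F, E, G} and column 1 has {B, D, F, E, C, G}, leaving only A.
Row 4, column 3: row 4 has {B, D, A, F, E, G} and column 3 has {D, E, G}, leaving only C.
Row 7, column 7: row 7 has {B, F, E, G} and column 7 has {A, E, C}, leaving only D.
Row 2, column 7: row 2 has {F, E, G} and column 7 has {D, A, E, C}, leaving only B.
Row 2, column 3: row 2 has {B, F, E, G} and column 3 has {D, E, C, G}, leaving only A.
Row 2, column 2: row 2 has {B, A, F, E, G} and column 2 has {B, D, F}, leaving only C.
Row 2, column 5: row 2 has {B, A, F, E, C, G} and column 5 has {B, F, C}, leaving only D.
Row 3, column 3: row 3 has {D, F, C} and column 3 has {D, A, E, C, G}, leaving only B.
Row 5, column 3: row 5 has {D, A, C} and column 3 has {B, D, A, E, C, G}, leaving only F.
Row 5, column 7: row 5 has {D, A, F, C} and column 7 has {B, D, A, E, C}, leaving only G.
Row 5, column 5: row 5 has {D, A, F, C, G} and column 5 has {B, D, F, C}, leaving only E.
Row 1 already has {B, D, A, F, C} and column 5 already has {B, D, F, E, C}, so row 1, column 5 must be G.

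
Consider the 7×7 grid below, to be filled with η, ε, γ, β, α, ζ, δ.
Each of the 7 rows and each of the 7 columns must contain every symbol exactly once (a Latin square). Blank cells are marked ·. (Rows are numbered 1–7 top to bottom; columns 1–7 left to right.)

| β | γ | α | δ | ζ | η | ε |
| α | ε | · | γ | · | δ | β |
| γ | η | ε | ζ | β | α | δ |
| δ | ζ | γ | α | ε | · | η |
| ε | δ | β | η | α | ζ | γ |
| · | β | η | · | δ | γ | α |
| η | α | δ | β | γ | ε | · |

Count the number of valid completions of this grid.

1

Row 2, column 3: eliminating its row and column leaves {ζ}.
Row 2, column 5: eliminating its row and column leaves {η}.
Row 4, column 6: eliminating its row and column leaves {β}.
Row 6, column 1: eliminating its row and column leaves {ζ}.
Row 6, column 4: eliminating its row and column leaves {ε}.
Row 7, column 7: eliminating its row and column leaves {ζ}.
Only one assignment across all blanks avoids any row or column repeat, giving 1 completion.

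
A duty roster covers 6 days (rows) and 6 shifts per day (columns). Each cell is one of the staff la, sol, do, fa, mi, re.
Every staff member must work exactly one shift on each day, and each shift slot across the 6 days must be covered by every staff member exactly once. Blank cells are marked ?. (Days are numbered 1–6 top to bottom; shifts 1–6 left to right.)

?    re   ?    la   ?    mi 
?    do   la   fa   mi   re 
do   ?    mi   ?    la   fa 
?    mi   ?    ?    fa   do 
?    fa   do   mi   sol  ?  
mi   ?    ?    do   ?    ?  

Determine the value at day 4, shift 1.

la

Day 1, shift 5: day 1 has {la, mi, re} and shift 5 has {la, sol, fa, mi}, leaving only do.
Day 2, shift 1: day 2 has {la, do, fa, mi, re} and shift 1 has {do, mi}, leaving only sol.
Day 1, shift 1: day 1 has {la, do, mi, re} and shift 1 has {sol, do, mi}, leaving only fa.
Day 1, shift 3: day 1 has {la, do, fa, mi, re} and shift 3 has {la, do, mi}, leaving only sol.
Day 3, shift 2: day 3 has {la, do, fa, mi} and shift 2 has {do, fa, mi, re}, leaving only sol.
Day 3, shift 4: day 3 has {la, sol, do, fa, mi} and shift 4 has {la, do, fa, mi}, leaving only re.
Day 4, shift 3: day 4 has {do, fa, mi} and shift 3 has {la, sol, do, mi}, leaving only re.
Day 4 already has {do, fa, mi, re} and shift 1 already has {sol, do, fa, mi}, so day 4, shift 1 must be la.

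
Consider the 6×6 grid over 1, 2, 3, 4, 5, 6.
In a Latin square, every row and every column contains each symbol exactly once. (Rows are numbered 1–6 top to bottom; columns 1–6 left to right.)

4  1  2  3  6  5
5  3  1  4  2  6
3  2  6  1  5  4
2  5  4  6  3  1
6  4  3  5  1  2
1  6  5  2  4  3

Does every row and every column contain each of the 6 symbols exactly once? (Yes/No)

Yes

Each row is a permutation of the 6 symbols, and so is each column.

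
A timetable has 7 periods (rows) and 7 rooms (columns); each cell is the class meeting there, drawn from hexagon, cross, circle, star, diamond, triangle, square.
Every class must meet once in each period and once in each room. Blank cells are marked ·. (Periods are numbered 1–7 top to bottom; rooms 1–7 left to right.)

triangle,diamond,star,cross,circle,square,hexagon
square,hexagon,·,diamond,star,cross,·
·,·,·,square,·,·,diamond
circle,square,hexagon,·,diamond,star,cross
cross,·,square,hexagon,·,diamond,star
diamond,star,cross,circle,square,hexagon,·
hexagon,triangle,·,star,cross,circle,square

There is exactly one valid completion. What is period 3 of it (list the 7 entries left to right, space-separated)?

Period 3, room 1: period 3 has {diamond, square} and room 1 has {hexagon, cross, circle, diamond, triangle, square}, leaving only star.
Period 3, room 6: period 3 has {star, diamond, square} and room 6 has {hexagon, cross, circle, star, diamond, square}, leaving only triangle.
Period 3, room 3: period 3 has {star, diamond, triangle, square} and room 3 has {hexagon, cross, star, square}, leaving only circle.
Period 3, room 2: period 3 has {circle, star, diamond, triangle, square} and room 2 has {hexagon, star, diamond, triangle, square}, leaving only cross.
Period 3, room 5: period 3 has {cross, circle, star, diamond, triangle, square} and room 5 has {cross, circle, star, diamond, square}, leaving only hexagon.
So period 3 reads: star cross circle square hexagon triangle diamond.

star cross circle square hexagon triangle diamond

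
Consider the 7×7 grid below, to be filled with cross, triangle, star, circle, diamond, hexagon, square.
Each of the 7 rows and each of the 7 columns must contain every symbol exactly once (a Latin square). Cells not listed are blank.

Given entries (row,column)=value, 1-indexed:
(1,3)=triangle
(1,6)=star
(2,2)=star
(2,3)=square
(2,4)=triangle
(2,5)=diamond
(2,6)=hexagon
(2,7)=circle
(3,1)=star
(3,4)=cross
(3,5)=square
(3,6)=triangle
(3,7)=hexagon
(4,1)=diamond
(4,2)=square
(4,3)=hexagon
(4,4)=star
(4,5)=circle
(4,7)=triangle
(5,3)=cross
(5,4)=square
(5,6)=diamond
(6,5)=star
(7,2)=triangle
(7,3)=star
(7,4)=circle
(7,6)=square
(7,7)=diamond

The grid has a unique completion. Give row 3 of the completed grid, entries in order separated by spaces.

Row 2, column 1: row 2 has {triangle, star, circle, diamond, hexagon, square} and column 1 has {star, diamond}, leaving only cross.
Row 4, column 6: row 4 has {triangle, star, circle, diamond, hexagon, square} and column 6 has {triangle, star, diamond, hexagon, square}, leaving only cross.
Row 5, column 7: row 5 has {cross, diamond, square} and column 7 has {triangle, circle, diamond, hexagon}, leaving only star.
Row 6, column 6: row 6 has {star} and column 6 has {cross, triangle, star, diamond, hexagon, square}, leaving only circle.
Row 6, column 3: row 6 has {star, circle} and column 3 has {cross, triangle, star, hexagon, square}, leaving only diamond.
Row 3, column 3: row 3 has {cross, triangle, star, hexagon, square} and column 3 has {cross, triangle, star, diamond, hexagon, square}, leaving only circle.
Row 3, column 2: row 3 has {cross, triangle, star, circle, hexagon, square} and column 2 has {triangle, star, square}, leaving only diamond.
So row 3 reads: star diamond circle cross square triangle hexagon.

star diamond circle cross square triangle hexagon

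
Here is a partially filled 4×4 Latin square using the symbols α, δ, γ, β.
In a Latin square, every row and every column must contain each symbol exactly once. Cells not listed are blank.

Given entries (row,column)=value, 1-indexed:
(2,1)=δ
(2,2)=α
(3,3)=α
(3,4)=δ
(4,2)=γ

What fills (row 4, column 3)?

Row 3, column 2: row 3 has {α, δ} and column 2 has {α, γ}, leaving only β.
Row 1, column 2: row 1 has {} and column 2 has {α, γ, β}, leaving only δ.
Row 3, column 1: row 3 has {α, δ, β} and column 1 has {δ}, leaving only γ.
Row 4, column 3 is narrowed to {δ, β}.
If it were β, then row 2, column 3 would be left with no valid symbol.
So row 4, column 3 must be δ.

δ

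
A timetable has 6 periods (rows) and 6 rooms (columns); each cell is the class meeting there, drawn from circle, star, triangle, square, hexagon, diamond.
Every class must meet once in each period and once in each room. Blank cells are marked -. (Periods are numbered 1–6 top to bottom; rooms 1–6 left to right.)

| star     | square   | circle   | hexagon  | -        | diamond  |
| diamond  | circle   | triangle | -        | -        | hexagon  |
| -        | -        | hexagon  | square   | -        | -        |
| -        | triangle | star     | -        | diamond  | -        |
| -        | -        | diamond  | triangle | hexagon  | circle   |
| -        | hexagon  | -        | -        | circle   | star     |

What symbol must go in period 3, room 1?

Period 1, room 5: period 1 has {circle, star, square, hexagon, diamond} and room 5 has {circle, hexagon, diamond}, leaving only triangle.
Period 2, room 4: period 2 has {circle, triangle, hexagon, diamond} and room 4 has {triangle, square, hexagon}, leaving only star.
Period 2, room 5: period 2 has {circle, star, triangle, hexagon, diamond} and room 5 has {circle, triangle, hexagon, diamond}, leaving only square.
Period 3, room 5: period 3 has {square, hexagon} and room 5 has {circle, triangle, square, hexagon, diamond}, leaving only star.
Period 3, room 2: period 3 has {star, square, hexagon} and room 2 has {circle, triangle, square, hexagon}, leaving only diamond.
Period 3, room 6: period 3 has {star, square, hexagon, diamond} and room 6 has {circle, star, hexagon, diamond}, leaving only triangle.
Period 3 already has {star, triangle, square, hexagon, diamond} and room 1 already has {star, diamond}, so period 3, room 1 must be circle.

circle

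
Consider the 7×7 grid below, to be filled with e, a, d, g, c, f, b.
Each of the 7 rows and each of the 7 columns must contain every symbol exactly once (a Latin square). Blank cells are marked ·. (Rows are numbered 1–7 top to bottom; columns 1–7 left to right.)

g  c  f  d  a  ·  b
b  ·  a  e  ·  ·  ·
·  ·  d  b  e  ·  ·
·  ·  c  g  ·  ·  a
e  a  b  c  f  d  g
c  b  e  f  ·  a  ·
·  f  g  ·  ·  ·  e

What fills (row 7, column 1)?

Row 1, column 6: row 1 has {a, d, g, c, f, b} and column 6 has {a, d}, leaving only e.
Row 3, column 2: row 3 has {e, d, b} and column 2 has {a, c, f, b}, leaving only g.
Row 2, column 2: row 2 has {e, a, b} and column 2 has {a, g, c, f, b}, leaving only d.
Row 4, column 2: row 4 has {a, g, c} and column 2 has {a, d, g, c, f, b}, leaving only e.
Row 6, column 7: row 6 has {e, a, c, f, b} and column 7 has {e, a, g, b}, leaving only d.
Row 6, column 5: row 6 has {e, a, d, c, f, b} and column 5 has {e, a, f}, leaving only g.
Row 2, column 5: row 2 has {e, a, d, b} and column 5 has {e, a, g, f}, leaving only c.
Row 2, column 7: row 2 has {e, a, d, c, b} and column 7 has {e, a, d, g, b}, leaving only f.
Row 2, column 6: row 2 has {e, a, d, c, f, b} and column 6 has {e, a, d}, leaving only g.
Row 3, column 7: row 3 has {e, d, g, b} and column 7 has {e, a, d, g, f, b}, leaving only c.
Row 3, column 6: row 3 has {e, d, g, c, b} and column 6 has {e, a, d, g}, leaving only f.
Row 3, column 1: row 3 has {e, d, g, c, f, b} and column 1 has {e, g, c, b}, leaving only a.
Row 7 already has {e, g, f} and column 1 already has {e, a, g, c, b}, so row 7, column 1 must be d.

d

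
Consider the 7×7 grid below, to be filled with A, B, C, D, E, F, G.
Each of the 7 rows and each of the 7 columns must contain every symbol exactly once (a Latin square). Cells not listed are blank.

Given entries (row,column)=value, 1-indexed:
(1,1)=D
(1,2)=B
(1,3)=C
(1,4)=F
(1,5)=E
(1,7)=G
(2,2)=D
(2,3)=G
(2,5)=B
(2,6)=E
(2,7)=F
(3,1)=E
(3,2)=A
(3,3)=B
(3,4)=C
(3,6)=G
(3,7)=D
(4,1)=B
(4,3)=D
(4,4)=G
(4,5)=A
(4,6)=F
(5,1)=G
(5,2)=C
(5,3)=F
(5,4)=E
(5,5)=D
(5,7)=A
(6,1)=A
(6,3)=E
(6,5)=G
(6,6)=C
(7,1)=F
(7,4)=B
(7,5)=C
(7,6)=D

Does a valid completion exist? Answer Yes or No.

Yes

No row or column among the givens repeats a symbol, and propagating forced cells runs into no contradiction.
One valid completion exists (for instance, D B C F E A G / C D G A B E F / E A B C F G D / B E D G A F C / G C F E D B A / A F E D G C B / F G A B C D E).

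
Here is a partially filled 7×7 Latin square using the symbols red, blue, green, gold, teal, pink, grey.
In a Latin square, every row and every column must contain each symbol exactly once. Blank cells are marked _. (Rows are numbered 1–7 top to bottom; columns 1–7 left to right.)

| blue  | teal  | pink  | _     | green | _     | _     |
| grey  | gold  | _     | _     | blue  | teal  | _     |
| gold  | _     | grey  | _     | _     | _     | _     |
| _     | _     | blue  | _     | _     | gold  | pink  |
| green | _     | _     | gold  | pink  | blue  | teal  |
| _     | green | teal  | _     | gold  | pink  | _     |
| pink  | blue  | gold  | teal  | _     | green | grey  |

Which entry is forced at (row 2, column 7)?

red

Row 3, column 6: row 3 has {gold, grey} and column 6 has {blue, green, gold, teal, pink}, leaving only red.
Row 1, column 6: row 1 has {blue, green, teal, pink} and column 6 has {red, blue, green, gold, teal, pink}, leaving only grey.
Row 1, column 4: row 1 has {blue, green, teal, pink, grey} and column 4 has {gold, teal}, leaving only red.
Row 1, column 7: row 1 has {red, blue, green, teal, pink, grey} and column 7 has {teal, pink, grey}, leaving only gold.
Row 3, column 2: row 3 has {red, gold, grey} and column 2 has {blue, green, gold, teal}, leaving only pink.
Row 3, column 5: row 3 has {red, gold, pink, grey} and column 5 has {blue, green, gold, pink}, leaving only teal.
Row 5, column 3: row 5 has {blue, green, gold, teal, pink} and column 3 has {blue, gold, teal, pink, grey}, leaving only red.
Row 2, column 3: row 2 has {blue, gold, teal, grey} and column 3 has {red, blue, gold, teal, pink, grey}, leaving only green.
Row 2 already has {blue, green, gold, teal, grey} and column 7 already has {gold, teal, pink, grey}, so row 2, column 7 must be red.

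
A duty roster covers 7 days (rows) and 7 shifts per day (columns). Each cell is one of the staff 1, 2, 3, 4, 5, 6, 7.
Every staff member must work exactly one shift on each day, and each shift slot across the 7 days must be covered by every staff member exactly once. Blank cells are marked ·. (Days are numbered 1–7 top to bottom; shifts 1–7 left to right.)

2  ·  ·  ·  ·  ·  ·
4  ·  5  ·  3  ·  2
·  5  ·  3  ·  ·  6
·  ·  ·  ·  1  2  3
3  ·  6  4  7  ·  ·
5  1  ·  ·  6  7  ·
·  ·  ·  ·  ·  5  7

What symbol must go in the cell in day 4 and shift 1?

6

Day 5, shift 2: day 5 has {3, 4, 6, 7} and shift 2 has {1, 5}, leaving only 2.
Day 5, shift 6: day 5 has {2, 3, 4, 6, 7} and shift 6 has {2, 5, 7}, leaving only 1.
Day 2, shift 6: day 2 has {2, 3, 4, 5} and shift 6 has {1, 2, 5, 7}, leaving only 6.
Day 2, shift 2: day 2 has {2, 3, 4, 5, 6} and shift 2 has {1, 2, 5}, leaving only 7.
Day 2, shift 4: day 2 has {2, 3, 4, 5, 6, 7} and shift 4 has {3, 4}, leaving only 1.
Day 3, shift 6: day 3 has {3, 5, 6} and shift 6 has {1, 2, 5, 6, 7}, leaving only 4.
Day 1, shift 6: day 1 has {2} and shift 6 has {1, 2, 4, 5, 6, 7}, leaving only 3.
Day 3, shift 5: day 3 has {3, 4, 5, 6} and shift 5 has {1, 3, 6, 7}, leaving only 2.
Day 5, shift 7: day 5 has {1, 2, 3, 4, 6, 7} and shift 7 has {2, 3, 6, 7}, leaving only 5.
Day 6, shift 4: day 6 has {1, 5, 6, 7} and shift 4 has {1, 3, 4}, leaving only 2.
Day 6, shift 7: day 6 has {1, 2, 5, 6, 7} and shift 7 has {2, 3, 5, 6, 7}, leaving only 4.
Day 1, shift 7: day 1 has {2, 3} and shift 7 has {2, 3, 4, 5, 6, 7}, leaving only 1.
Day 6, shift 3: day 6 has {1, 2, 4, 5, 6, 7} and shift 3 has {5, 6}, leaving only 3.
Day 7, shift 4: day 7 has {5, 7} and shift 4 has {1, 2, 3, 4}, leaving only 6.
Day 7, shift 1: day 7 has {5, 6, 7} and shift 1 has {2, 3, 4, 5}, leaving only 1.
Day 3, shift 1: day 3 has {2, 3, 4, 5, 6} and shift 1 has {1, 2, 3, 4, 5}, leaving only 7.
Day 4 already has {1, 2, 3} and shift 1 already has {1, 2, 3, 4, 5, 7}, so day 4, shift 1 must be 6.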